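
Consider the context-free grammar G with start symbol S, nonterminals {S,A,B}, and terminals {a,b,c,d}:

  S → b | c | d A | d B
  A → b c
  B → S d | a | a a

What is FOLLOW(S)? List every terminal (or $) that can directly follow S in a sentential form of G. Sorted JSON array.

Compute FIRST by fixpoint:
[1]
  A via A→b c: +{b}
  B via B→a: +{a}
  S via S→b: +{b}
  S via S→c: +{c}
  S via S→d A: +{d}
  FIRST(S)={b,c,d}  FIRST(A)={b}  FIRST(B)={a}
[2]
  B via B→S d: +{b,c,d}
  FIRST(S)={b,c,d}  FIRST(A)={b}  FIRST(B)={a,b,c,d}
[3] — fixpoint
  FIRST(S)={b,c,d}  FIRST(A)={b}  FIRST(B)={a,b,c,d}

FOLLOW sets:
FOLLOW(S) := {$}
[1]
  B→S d: FOLLOW(S) ⊇ FIRST(d) = {d}; new: +{d}
  S→d A: FOLLOW(A) ⊇ FOLLOW(S) ⊇ {$,d}; new: +{$,d}
  S→d B: FOLLOW(B) ⊇ FOLLOW(S) ⊇ {$,d}; new: +{$,d}
  FOLLOW(S)={$,d}  FOLLOW(A)={$,d}  FOLLOW(B)={$,d}
[2] done
  FOLLOW(S)={$,d}  FOLLOW(A)={$,d}  FOLLOW(B)={$,d}

FOLLOW(S) = ["$", "d"]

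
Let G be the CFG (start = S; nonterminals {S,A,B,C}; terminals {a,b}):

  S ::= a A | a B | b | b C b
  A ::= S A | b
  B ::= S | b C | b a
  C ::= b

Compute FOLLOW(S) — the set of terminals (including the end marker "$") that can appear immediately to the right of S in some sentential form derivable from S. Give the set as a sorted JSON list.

Compute FIRST by fixpoint:
round 1:
  A via A→b: +{b}
  B via B→b C: +{b}
  C via C→b: +{b}
  S via S→a A: +{a}
  S via S→b: +{b}
  FIRST(S)={a,b}  FIRST(A)={b}  FIRST(B)={b}  FIRST(C)={b}
round 2:
  A via A→S A: +{a}
  B via B→S: +{a}
  FIRST(S)={a,b}  FIRST(A)={a,b}  FIRST(B)={a,b}  FIRST(C)={b}
round 3: (no change)
  FIRST(S)={a,b}  FIRST(A)={a,b}  FIRST(B)={a,b}  FIRST(C)={b}

FOLLOW sets:
FOLLOW(S) := {$}
[1]
  A→S A: FOLLOW(S) ⊇ FIRST(A) = {a,b}; new: +{a,b}
  S→a A: FOLLOW(A) ⊇ FOLLOW(S) ⊇ {$,a,b}; new: +{$,a,b}
  S→a B: FOLLOW(B) ⊇ FOLLOW(S) ⊇ {$,a,b}; new: +{$,a,b}
  S→b C b: FOLLOW(C) ⊇ FIRST(b) = {b}; new: +{b}
  FOLLOW(S)={$,a,b}  FOLLOW(A)={$,a,b}  FOLLOW(B)={$,a,b}  FOLLOW(C)={b}
[2]
  B→b C: FOLLOW(C) ⊇ FOLLOW(B) ⊇ {$,a,b}; new: +{$,a}
  FOLLOW(S)={$,a,b}  FOLLOW(A)={$,a,b}  FOLLOW(B)={$,a,b}  FOLLOW(C)={$,a,b}
[3] (no change)
  FOLLOW(S)={$,a,b}  FOLLOW(A)={$,a,b}  FOLLOW(B)={$,a,b}  FOLLOW(C)={$,a,b}

FOLLOW(S) = ["$", "a", "b"]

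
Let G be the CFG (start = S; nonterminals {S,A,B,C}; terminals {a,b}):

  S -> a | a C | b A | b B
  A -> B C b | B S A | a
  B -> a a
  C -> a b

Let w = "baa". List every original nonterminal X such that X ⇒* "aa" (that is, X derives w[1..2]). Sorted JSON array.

Convert to CNF:
  S -> T0 A | T0 B | T1 C | a
  A -> B X2 | B X3 | a
  B -> T1 T1
  C -> T1 T0
  T0 -> b
  T1 -> a
  X2 -> C T0
  X3 -> S A

CYK table (by increasing span) — only the sub-triangle for w[1..2]:
  T[1,1] 'a' = {A,S,T1}  orig:{A,S}
  T[2,2] 'a' = {A,S,T1}  orig:{A,S}
  T[1,2] 'aa' = {B,X3}  orig:{B}

Original NTs in T[1,2] deriving "aa": ["B"]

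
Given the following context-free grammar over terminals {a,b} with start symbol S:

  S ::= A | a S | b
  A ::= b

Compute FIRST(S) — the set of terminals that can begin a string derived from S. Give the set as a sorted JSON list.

FIRST iteration:
pass 1:
  A via A→b: +{b}
  S via S→A: +{b}
  S via S→a S: +{a}
  FIRST[S]={a,b}  FIRST[A]={b}
pass 2: — fixpoint
  FIRST[S]={a,b}  FIRST[A]={b}

FIRST(S) = ["a", "b"]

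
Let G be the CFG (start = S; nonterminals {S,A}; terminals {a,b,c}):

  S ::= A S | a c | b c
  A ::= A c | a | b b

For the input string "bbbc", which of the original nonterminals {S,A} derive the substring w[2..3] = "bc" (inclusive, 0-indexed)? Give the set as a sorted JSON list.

Convert to CNF:
  S -> A S | T1 T0 | T2 T0
  A -> A T0 | T1 T1 | a
  T0 -> c
  T1 -> b
  T2 -> a

CYK fill, restricted to cells inside w[2..3]:
  cell(2,2) b: {T1}  orig:{}
  cell(3,3) c: {T0}  orig:{}
  cell(2,3) bc: {S}

Original NTs in T[2,3] deriving "bc": ["S"]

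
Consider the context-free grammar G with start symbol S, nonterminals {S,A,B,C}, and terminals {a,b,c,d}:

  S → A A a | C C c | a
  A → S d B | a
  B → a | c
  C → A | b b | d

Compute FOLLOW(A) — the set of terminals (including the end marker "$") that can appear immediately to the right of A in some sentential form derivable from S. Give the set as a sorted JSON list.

FIRST sets, iterate to fixpoint:
[1]
  A via A→a: +{a}
  B via B→a: +{a}
  B via B→c: +{c}
  C via C→A: +{a}
  C via C→b b: +{b}
  C via C→d: +{d}
  S via S→A A a: +{a}
  S via S→C C c: +{b,d}
  FIRST[S]={a,b,d}  FIRST[A]={a}  FIRST[B]={a,c}  FIRST[C]={a,b,d}
[2]
  A via A→S d B: +{b,d}
  FIRST[S]={a,b,d}  FIRST[A]={a,b,d}  FIRST[B]={a,c}  FIRST[C]={a,b,d}
[3] done
  FIRST[S]={a,b,d}  FIRST[A]={a,b,d}  FIRST[B]={a,c}  FIRST[C]={a,b,d}

Compute FOLLOW by fixpoint:
FOLLOW(S) := {$}
iter 1:
  A→S d B: FOLLOW(S) ⊇ FIRST(d) = {d}; new: +{d}
  S→A A a: FOLLOW(A) ⊇ FIRST(A) = {a,b,d}; new: +{a,b,d}
  S→C C c: FOLLOW(C) ⊇ FIRST(C) = {a,b,d}; new: +{a,b,d}
  S→C C c: FOLLOW(C) ⊇ FIRST(c) = {c}; new: +{c}
  S: {$,d}  A: {a,b,d}  B: {}  C: {a,b,c,d}
iter 2:
  A→S d B: FOLLOW(B) ⊇ FOLLOW(A) ⊇ {a,b,d}; new: +{a,b,d}
  C→A: FOLLOW(A) ⊇ FOLLOW(C) ⊇ {a,b,c,d}; new: +{c}
  S: {$,d}  A: {a,b,c,d}  B: {a,b,d}  C: {a,b,c,d}
iter 3:
  A→S d B: FOLLOW(B) ⊇ FOLLOW(A) ⊇ {a,b,c,d}; new: +{c}
  S: {$,d}  A: {a,b,c,d}  B: {a,b,c,d}  C: {a,b,c,d}
iter 4: — fixpoint
  S: {$,d}  A: {a,b,c,d}  B: {a,b,c,d}  C: {a,b,c,d}

FOLLOW(A) = ["a", "b", "c", "d"]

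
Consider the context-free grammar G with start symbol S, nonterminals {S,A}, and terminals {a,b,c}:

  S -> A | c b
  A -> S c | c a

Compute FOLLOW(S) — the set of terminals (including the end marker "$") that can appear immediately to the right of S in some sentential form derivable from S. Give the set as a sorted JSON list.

FIRST iteration:
round 1:
  A via A→c a: +{c}
  S via S→A: +{c}
  FIRST[S]={c}  FIRST[A]={c}
round 2: — fixpoint
  FIRST[S]={c}  FIRST[A]={c}

Compute FOLLOW by fixpoint:
initialize: $ ∈ FOLLOW(S)
iter 1:
  A→S c: FOLLOW(S) ⊇ FIRST(c) = {c}; new: +{c}
  S→A: FOLLOW(A) ⊇ FOLLOW(S) ⊇ {$,c}; new: +{$,c}
  S: {$,c}  A: {$,c}
iter 2: done
  S: {$,c}  A: {$,c}

FOLLOW(S) = ["$", "c"]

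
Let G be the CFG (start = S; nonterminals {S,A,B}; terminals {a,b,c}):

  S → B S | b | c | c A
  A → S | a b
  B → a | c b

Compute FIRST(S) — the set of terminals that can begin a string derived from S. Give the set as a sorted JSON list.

FIRST sets, iterate to fixpoint:
[1]
  A via A→a b: +{a}
  B via B→a: +{a}
  B via B→c b: +{c}
  S via S→B S: +{a,c}
  S via S→b: +{b}
  S: {a,b,c}  A: {a}  B: {a,c}
[2]
  A via A→S: +{b,c}
  S: {a,b,c}  A: {a,b,c}  B: {a,c}
[3] done
  S: {a,b,c}  A: {a,b,c}  B: {a,c}

FIRST(S) = ["a", "b", "c"]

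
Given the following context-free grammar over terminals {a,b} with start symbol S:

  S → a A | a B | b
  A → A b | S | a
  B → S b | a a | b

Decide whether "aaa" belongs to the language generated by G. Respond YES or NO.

Convert to CNF:
  S -> T1 A | T1 B | b
  A -> A T0 | T1 A | T1 B | a | b
  B -> S T0 | T1 T1 | b
  T0 -> b
  T1 -> a

CYK fill:
  T[0,0] 'a' = {A,T1}  orig:{A}
  T[1,1] 'a' = {A,T1}  orig:{A}
  T[2,2] 'a' = {A,T1}  orig:{A}
  T[0,1] 'aa' = {A,B,S}
  T[1,2] 'aa' = {A,B,S}
  T[0,2] 'aaa' = {A,S}

S ∈ T[0,2] ⇒ YES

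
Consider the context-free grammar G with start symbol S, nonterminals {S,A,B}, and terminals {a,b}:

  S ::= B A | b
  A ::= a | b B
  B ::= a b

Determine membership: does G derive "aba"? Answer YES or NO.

Convert to CNF:
  S -> B A | b
  A -> T0 B | a
  B -> T1 T0
  T0 -> b
  T1 -> a

CYK fill:
  T[0,0] 'a' = {A,T1}  orig:{A}
  T[1,1] 'b' = {S,T0}  orig:{S}
  T[2,2] 'a' = {A,T1}  orig:{A}
  T[0,1] 'ab' = {B}
  T[1,2] 'ba' = ∅
  T[0,2] 'aba' = {S}

S ∈ T[0,2] ⇒ YES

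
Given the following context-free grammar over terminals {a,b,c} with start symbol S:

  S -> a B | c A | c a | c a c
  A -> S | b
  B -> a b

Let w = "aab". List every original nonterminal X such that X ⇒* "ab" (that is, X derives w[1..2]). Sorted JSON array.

CNF form of G:
  S -> T0 B | T1 A | T1 T0 | T1 X4
  A -> T0 B | T1 A | T1 T0 | T1 X3 | b
  B -> T0 T2
  T0 -> a
  T1 -> c
  T2 -> b
  X3 -> T0 T1
  X4 -> T0 T1

CYK table (by increasing span) — only the sub-triangle for w[1..2]:
  T[1,1] 'a' = {T0}  orig:{}
  T[2,2] 'b' = {A,T2}  orig:{A}
  T[1,2] 'ab' = {B}

Original NTs in T[1,2] deriving "ab": ["B"]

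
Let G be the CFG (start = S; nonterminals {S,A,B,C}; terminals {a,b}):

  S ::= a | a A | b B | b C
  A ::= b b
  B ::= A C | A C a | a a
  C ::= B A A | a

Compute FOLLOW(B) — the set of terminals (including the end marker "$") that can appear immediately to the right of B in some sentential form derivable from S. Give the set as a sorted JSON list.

FIRST iteration:
pass 1:
  A via A→b b: +{b}
  B via B→A C: +{b}
  B via B→a a: +{a}
  C via C→B A A: +{a,b}
  S via S→a: +{a}
  S via S→b B: +{b}
  S: {a,b}  A: {b}  B: {a,b}  C: {a,b}
pass 2: done
  S: {a,b}  A: {b}  B: {a,b}  C: {a,b}

Compute FOLLOW by fixpoint:
seed FOLLOW(S) with $
round 1:
  B→A C: FOLLOW(A) ⊇ FIRST(C) = {a,b}; new: +{a,b}
  B→A C a: FOLLOW(C) ⊇ FIRST(a) = {a}; new: +{a}
  C→B A A: FOLLOW(B) ⊇ FIRST(A) = {b}; new: +{b}
  S→a A: FOLLOW(A) ⊇ FOLLOW(S) ⊇ {$}; new: +{$}
  S→b B: FOLLOW(B) ⊇ FOLLOW(S) ⊇ {$}; new: +{$}
  S→b C: FOLLOW(C) ⊇ FOLLOW(S) ⊇ {$}; new: +{$}
  FOLLOW[S]={$}  FOLLOW[A]={$,a,b}  FOLLOW[B]={$,b}  FOLLOW[C]={$,a}
round 2:
  B→A C: FOLLOW(C) ⊇ FOLLOW(B) ⊇ {$,b}; new: +{b}
  FOLLOW[S]={$}  FOLLOW[A]={$,a,b}  FOLLOW[B]={$,b}  FOLLOW[C]={$,a,b}
round 3: done
  FOLLOW[S]={$}  FOLLOW[A]={$,a,b}  FOLLOW[B]={$,b}  FOLLOW[C]={$,a,b}

FOLLOW(B) = ["$", "b"]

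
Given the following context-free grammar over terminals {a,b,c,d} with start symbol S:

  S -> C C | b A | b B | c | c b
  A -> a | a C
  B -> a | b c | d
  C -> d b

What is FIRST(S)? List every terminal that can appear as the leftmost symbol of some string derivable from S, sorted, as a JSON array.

Compute FIRST by fixpoint:
pass 1:
  A via A→a: +{a}
  B via B→a: +{a}
  B via B→b c: +{b}
  B via B→d: +{d}
  C via C→d b: +{d}
  S via S→C C: +{d}
  S via S→b A: +{b}
  S via S→c: +{c}
  FIRST(S)={b,c,d}  FIRST(A)={a}  FIRST(B)={a,b,d}  FIRST(C)={d}
pass 2: — fixpoint
  FIRST(S)={b,c,d}  FIRST(A)={a}  FIRST(B)={a,b,d}  FIRST(C)={d}

FIRST(S) = ["b", "c", "d"]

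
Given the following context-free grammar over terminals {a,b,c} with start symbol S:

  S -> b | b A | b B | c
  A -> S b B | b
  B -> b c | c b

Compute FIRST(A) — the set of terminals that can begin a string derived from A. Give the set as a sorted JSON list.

Compute FIRST by fixpoint:
round 1:
  A via A→b: +{b}
  B via B→b c: +{b}
  B via B→c b: +{c}
  S via S→b: +{b}
  S via S→c: +{c}
  S: {b,c}  A: {b}  B: {b,c}
round 2:
  A via A→S b B: +{c}
  S: {b,c}  A: {b,c}  B: {b,c}
round 3: (stable)
  S: {b,c}  A: {b,c}  B: {b,c}

FIRST(A) = ["b", "c"]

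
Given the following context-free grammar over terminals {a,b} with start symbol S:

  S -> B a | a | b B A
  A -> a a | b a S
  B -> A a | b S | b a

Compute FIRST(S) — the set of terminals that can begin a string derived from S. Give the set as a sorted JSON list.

Compute FIRST by fixpoint:
round 1:
  A via A→a a: +{a}
  A via A→b a S: +{b}
  B via B→A a: +{a,b}
  S via S→B a: +{a,b}
  FIRST(S)={a,b}  FIRST(A)={a,b}  FIRST(B)={a,b}
round 2: (stable)
  FIRST(S)={a,b}  FIRST(A)={a,b}  FIRST(B)={a,b}

FIRST(S) = ["a", "b"]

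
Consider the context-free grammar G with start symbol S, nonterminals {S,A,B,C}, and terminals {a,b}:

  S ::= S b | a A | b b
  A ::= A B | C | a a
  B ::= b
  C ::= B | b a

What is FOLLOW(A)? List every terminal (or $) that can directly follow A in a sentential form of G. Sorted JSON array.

Compute FIRST by fixpoint:
iter 1:
  A via A→a a: +{a}
  B via B→b: +{b}
  C via C→B: +{b}
  S via S→a A: +{a}
  S via S→b b: +{b}
  FIRST(S)={a,b}  FIRST(A)={a}  FIRST(B)={b}  FIRST(C)={b}
iter 2:
  A via A→C: +{b}
  FIRST(S)={a,b}  FIRST(A)={a,b}  FIRST(B)={b}  FIRST(C)={b}
iter 3: (no change)
  FIRST(S)={a,b}  FIRST(A)={a,b}  FIRST(B)={b}  FIRST(C)={b}

Compute FOLLOW by fixpoint:
seed FOLLOW(S) with $
[1]
  A→A B: FOLLOW(A) ⊇ FIRST(B) = {b}; new: +{b}
  A→A B: FOLLOW(B) ⊇ FOLLOW(A) ⊇ {b}; new: +{b}
  A→C: FOLLOW(C) ⊇ FOLLOW(A) ⊇ {b}; new: +{b}
  S→S b: FOLLOW(S) ⊇ FIRST(b) = {b}; new: +{b}
  S→a A: FOLLOW(A) ⊇ FOLLOW(S) ⊇ {$,b}; new: +{$}
  S: {$,b}  A: {$,b}  B: {b}  C: {b}
[2]
  A→A B: FOLLOW(B) ⊇ FOLLOW(A) ⊇ {$,b}; new: +{$}
  A→C: FOLLOW(C) ⊇ FOLLOW(A) ⊇ {$,b}; new: +{$}
  S: {$,b}  A: {$,b}  B: {$,b}  C: {$,b}
[3] (no change)
  S: {$,b}  A: {$,b}  B: {$,b}  C: {$,b}

FOLLOW(A) = ["$", "b"]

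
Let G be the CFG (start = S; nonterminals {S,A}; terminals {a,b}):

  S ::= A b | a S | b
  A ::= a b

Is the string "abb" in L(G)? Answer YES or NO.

CNF form of G:
  S -> A T1 | T0 S | b
  A -> T0 T1
  T0 -> a
  T1 -> b

CYK table (by increasing span):
  T[0,0] 'a' = {T0}  orig:{}
  T[1,1] 'b' = {S,T1}  orig:{S}
  T[2,2] 'b' = {S,T1}  orig:{S}
  T[0,1] 'ab' = {A,S}
  T[1,2] 'bb' = ∅
  T[0,2] 'abb' = {S}

S ∈ T[0,2] ⇒ YES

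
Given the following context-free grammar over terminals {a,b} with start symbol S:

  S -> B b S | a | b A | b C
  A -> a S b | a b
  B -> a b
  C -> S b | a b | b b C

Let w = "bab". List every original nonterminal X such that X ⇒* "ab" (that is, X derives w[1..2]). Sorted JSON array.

CNF form of G:
  S -> B X4 | T1 A | T1 C | a
  A -> T0 T1 | T0 X2
  B -> T0 T1
  C -> S T1 | T0 T1 | T1 X3
  T0 -> a
  T1 -> b
  X2 -> S T1
  X3 -> T1 C
  X4 -> T1 S

CYK table (by increasing span), restricted to cells inside w[1..2]:
  T[1,1] 'a' = {S,T0}  orig:{S}
  T[2,2] 'b' = {T1}  orig:{}
  T[1,2] 'ab' = {A,B,C,X2}  orig:{A,B,C}

Original NTs in T[1,2] deriving "ab": ["A", "B", "C"]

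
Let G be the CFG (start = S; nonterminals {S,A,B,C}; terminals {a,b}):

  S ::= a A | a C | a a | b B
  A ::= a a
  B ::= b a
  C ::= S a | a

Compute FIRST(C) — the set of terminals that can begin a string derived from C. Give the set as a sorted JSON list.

Compute FIRST by fixpoint:
round 1:
  A via A→a a: +{a}
  B via B→b a: +{b}
  C via C→a: +{a}
  S via S→a A: +{a}
  S via S→b B: +{b}
  FIRST(S)={a,b}  FIRST(A)={a}  FIRST(B)={b}  FIRST(C)={a}
round 2:
  C via C→S a: +{b}
  FIRST(S)={a,b}  FIRST(A)={a}  FIRST(B)={b}  FIRST(C)={a,b}
round 3: done
  FIRST(S)={a,b}  FIRST(A)={a}  FIRST(B)={b}  FIRST(C)={a,b}

FIRST(C) = ["a", "b"]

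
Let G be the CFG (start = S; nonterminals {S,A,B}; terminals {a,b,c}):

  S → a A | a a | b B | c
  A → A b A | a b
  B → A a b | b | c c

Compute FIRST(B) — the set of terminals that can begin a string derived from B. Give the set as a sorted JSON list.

Compute FIRST by fixpoint:
iter 1:
  A via A→a b: +{a}
  B via B→A a b: +{a}
  B via B→b: +{b}
  B via B→c c: +{c}
  S via S→a A: +{a}
  S via S→b B: +{b}
  S via S→c: +{c}
  FIRST(S)={a,b,c}  FIRST(A)={a}  FIRST(B)={a,b,c}
iter 2: (stable)
  FIRST(S)={a,b,c}  FIRST(A)={a}  FIRST(B)={a,b,c}

FIRST(B) = ["a", "b", "c"]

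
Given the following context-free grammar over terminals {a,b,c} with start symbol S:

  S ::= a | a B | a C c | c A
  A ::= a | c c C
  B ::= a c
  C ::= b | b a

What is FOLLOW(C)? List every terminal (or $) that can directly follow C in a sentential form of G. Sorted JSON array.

FIRST iteration:
round 1:
  A via A→a: +{a}
  A via A→c c C: +{c}
  B via B→a c: +{a}
  C via C→b: +{b}
  S via S→a: +{a}
  S via S→c A: +{c}
  FIRST[S]={a,c}  FIRST[A]={a,c}  FIRST[B]={a}  FIRST[C]={b}
round 2: done
  FIRST[S]={a,c}  FIRST[A]={a,c}  FIRST[B]={a}  FIRST[C]={b}

FOLLOW iteration:
initialize: $ ∈ FOLLOW(S)
pass 1:
  S→a B: FOLLOW(B) ⊇ FOLLOW(S) ⊇ {$}; new: +{$}
  S→a C c: FOLLOW(C) ⊇ FIRST(c) = {c}; new: +{c}
  S→c A: FOLLOW(A) ⊇ FOLLOW(S) ⊇ {$}; new: +{$}
  FOLLOW(S)={$}  FOLLOW(A)={$}  FOLLOW(B)={$}  FOLLOW(C)={c}
pass 2:
  A→c c C: FOLLOW(C) ⊇ FOLLOW(A) ⊇ {$}; new: +{$}
  FOLLOW(S)={$}  FOLLOW(A)={$}  FOLLOW(B)={$}  FOLLOW(C)={$,c}
pass 3: done
  FOLLOW(S)={$}  FOLLOW(A)={$}  FOLLOW(B)={$}  FOLLOW(C)={$,c}

FOLLOW(C) = ["$", "c"]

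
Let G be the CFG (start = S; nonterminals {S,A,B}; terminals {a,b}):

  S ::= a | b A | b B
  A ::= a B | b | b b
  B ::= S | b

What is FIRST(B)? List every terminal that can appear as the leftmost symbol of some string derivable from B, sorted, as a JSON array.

FIRST iteration:
iter 1:
  A via A→a B: +{a}
  A via A→b: +{b}
  B via B→b: +{b}
  S via S→a: +{a}
  S via S→b A: +{b}
  S: {a,b}  A: {a,b}  B: {b}
iter 2:
  B via B→S: +{a}
  S: {a,b}  A: {a,b}  B: {a,b}
iter 3: (no change)
  S: {a,b}  A: {a,b}  B: {a,b}

FIRST(B) = ["a", "b"]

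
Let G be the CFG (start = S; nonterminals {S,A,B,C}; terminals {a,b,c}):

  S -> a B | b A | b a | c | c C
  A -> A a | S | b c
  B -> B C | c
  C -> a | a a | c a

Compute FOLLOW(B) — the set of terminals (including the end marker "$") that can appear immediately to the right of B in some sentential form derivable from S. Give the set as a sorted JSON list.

FIRST sets, iterate to fixpoint:
[1]
  A via A→b c: +{b}
  B via B→c: +{c}
  C via C→a: +{a}
  C via C→c a: +{c}
  S via S→a B: +{a}
  S via S→b A: +{b}
  S via S→c: +{c}
  S: {a,b,c}  A: {b}  B: {c}  C: {a,c}
[2]
  A via A→S: +{a,c}
  S: {a,b,c}  A: {a,b,c}  B: {c}  C: {a,c}
[3] (no change)
  S: {a,b,c}  A: {a,b,c}  B: {c}  C: {a,c}

FOLLOW sets:
FOLLOW(S) := {$}
[1]
  A→A a: FOLLOW(A) ⊇ FIRST(a) = {a}; new: +{a}
  A→S: FOLLOW(S) ⊇ FOLLOW(A) ⊇ {a}; new: +{a}
  B→B C: FOLLOW(B) ⊇ FIRST(C) = {a,c}; new: +{a,c}
  B→B C: FOLLOW(C) ⊇ FOLLOW(B) ⊇ {a,c}; new: +{a,c}
  S→a B: FOLLOW(B) ⊇ FOLLOW(S) ⊇ {$,a}; new: +{$}
  S→b A: FOLLOW(A) ⊇ FOLLOW(S) ⊇ {$,a}; new: +{$}
  S→c C: FOLLOW(C) ⊇ FOLLOW(S) ⊇ {$,a}; new: +{$}
  S: {$,a}  A: {$,a}  B: {$,a,c}  C: {$,a,c}
[2] done
  S: {$,a}  A: {$,a}  B: {$,a,c}  C: {$,a,c}

FOLLOW(B) = ["$", "a", "c"]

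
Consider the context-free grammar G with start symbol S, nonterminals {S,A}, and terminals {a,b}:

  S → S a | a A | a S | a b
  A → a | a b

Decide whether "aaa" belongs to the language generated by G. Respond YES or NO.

CNF form of G:
  S -> S T0 | T0 A | T0 S | T0 T1
  A -> T0 T1 | a
  T0 -> a
  T1 -> b

CYK table (by increasing span):
  [0..0]={A,T0}  "a"  orig:{A}
  [1..1]={A,T0}  "a"  orig:{A}
  [2..2]={A,T0}  "a"  orig:{A}
  [0..1]={S}  "aa"
  [1..2]={S}  "aa"
  [0..2]={S}  "aaa"

S ∈ T[0,2] ⇒ YES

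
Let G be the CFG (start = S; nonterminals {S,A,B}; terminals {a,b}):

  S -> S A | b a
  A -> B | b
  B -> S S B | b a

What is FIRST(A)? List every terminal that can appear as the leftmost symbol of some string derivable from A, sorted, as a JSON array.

Compute FIRST by fixpoint:
pass 1:
  A via A→b: +{b}
  B via B→b a: +{b}
  S via S→b a: +{b}
  S: {b}  A: {b}  B: {b}
pass 2: — fixpoint
  S: {b}  A: {b}  B: {b}

FIRST(A) = ["b"]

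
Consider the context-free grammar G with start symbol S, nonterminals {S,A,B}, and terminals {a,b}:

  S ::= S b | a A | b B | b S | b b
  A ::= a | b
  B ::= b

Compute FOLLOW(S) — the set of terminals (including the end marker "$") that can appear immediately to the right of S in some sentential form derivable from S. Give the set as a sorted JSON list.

FIRST iteration:
round 1:
  A via A→a: +{a}
  A via A→b: +{b}
  B via B→b: +{b}
  S via S→a A: +{a}
  S via S→b B: +{b}
  FIRST(S)={a,b}  FIRST(A)={a,b}  FIRST(B)={b}
round 2: (stable)
  FIRST(S)={a,b}  FIRST(A)={a,b}  FIRST(B)={b}

FOLLOW sets:
seed FOLLOW(S) with $
[1]
  S→S b: FOLLOW(S) ⊇ FIRST(b) = {b}; new: +{b}
  S→a A: FOLLOW(A) ⊇ FOLLOW(S) ⊇ {$,b}; new: +{$,b}
  S→b B: FOLLOW(B) ⊇ FOLLOW(S) ⊇ {$,b}; new: +{$,b}
  FOLLOW(S)={$,b}  FOLLOW(A)={$,b}  FOLLOW(B)={$,b}
[2] done
  FOLLOW(S)={$,b}  FOLLOW(A)={$,b}  FOLLOW(B)={$,b}

FOLLOW(S) = ["$", "b"]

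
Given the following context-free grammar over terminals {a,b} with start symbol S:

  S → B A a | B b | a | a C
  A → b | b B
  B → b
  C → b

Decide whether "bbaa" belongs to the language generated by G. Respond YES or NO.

CNF form of G:
  S -> B T0 | B X2 | T1 C | a
  A -> T0 B | b
  B -> b
  C -> b
  T0 -> b
  T1 -> a
  X2 -> A T1

Fill CYK table bottom-up:
  cell(0,0) b: {A,B,C,T0}  orig:{A,B,C}
  cell(1,1) b: {A,B,C,T0}  orig:{A,B,C}
  cell(2,2) a: {S,T1}  orig:{S}
  cell(3,3) a: {S,T1}  orig:{S}
  cell(0,1) bb: {A,S}
  cell(1,2) ba: {X2}  orig:{}
  cell(2,3) aa: ∅
  cell(0,2) bba: {S,X2}  orig:{S}
  cell(1,3) baa: ∅
  cell(0,3) bbaa: ∅

S ∉ T[0,3] ⇒ NO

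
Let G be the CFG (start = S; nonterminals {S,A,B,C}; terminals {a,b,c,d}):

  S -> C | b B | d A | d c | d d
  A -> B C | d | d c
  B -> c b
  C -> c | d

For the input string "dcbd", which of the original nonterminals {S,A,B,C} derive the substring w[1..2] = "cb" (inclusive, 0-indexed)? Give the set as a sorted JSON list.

Convert to CNF:
  S -> T0 A | T0 T0 | T0 T1 | T2 B | c | d
  A -> B C | T0 T1 | d
  B -> T1 T2
  C -> c | d
  T0 -> d
  T1 -> c
  T2 -> b

Fill CYK table bottom-up, restricted to cells inside w[1..2]:
  cell(1,1) c: {C,S,T1}  orig:{C,S}
  cell(2,2) b: {T2}  orig:{}
  cell(1,2) cb: {B}

Original NTs in T[1,2] deriving "cb": ["B"]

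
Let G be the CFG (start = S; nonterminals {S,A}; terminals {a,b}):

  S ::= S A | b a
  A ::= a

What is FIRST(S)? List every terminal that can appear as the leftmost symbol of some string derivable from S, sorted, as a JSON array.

FIRST sets, iterate to fixpoint:
[1]
  A via A→a: +{a}
  S via S→b a: +{b}
  FIRST(S)={b}  FIRST(A)={a}
[2] (no change)
  FIRST(S)={b}  FIRST(A)={a}

FIRST(S) = ["b"]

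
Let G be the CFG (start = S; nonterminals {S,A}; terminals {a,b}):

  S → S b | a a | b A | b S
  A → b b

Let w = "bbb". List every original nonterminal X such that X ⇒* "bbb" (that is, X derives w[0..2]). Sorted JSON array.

Convert to CNF:
  S -> S T0 | T0 A | T0 S | T1 T1
  A -> T0 T0
  T0 -> b
  T1 -> a

CYK fill, restricted to cells inside w[0..2]:
  cell(0,0) b: {T0}  orig:{}
  cell(1,1) b: {T0}  orig:{}
  cell(2,2) b: {T0}  orig:{}
  cell(0,1) bb: {A}
  cell(1,2) bb: {A}
  cell(0,2) bbb: {S}

Original NTs in T[0,2] deriving "bbb": ["S"]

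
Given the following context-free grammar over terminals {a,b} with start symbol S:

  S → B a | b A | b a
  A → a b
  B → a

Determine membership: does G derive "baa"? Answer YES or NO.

CNF form of G:
  S -> B T0 | T1 A | T1 T0
  A -> T0 T1
  B -> a
  T0 -> a
  T1 -> b

Fill CYK table bottom-up:
  T[0,0] 'b' = {T1}  orig:{}
  T[1,1] 'a' = {B,T0}  orig:{B}
  T[2,2] 'a' = {B,T0}  orig:{B}
  T[0,1] 'ba' = {S}
  T[1,2] 'aa' = {S}
  T[0,2] 'baa' = ∅

S ∉ T[0,2] ⇒ NO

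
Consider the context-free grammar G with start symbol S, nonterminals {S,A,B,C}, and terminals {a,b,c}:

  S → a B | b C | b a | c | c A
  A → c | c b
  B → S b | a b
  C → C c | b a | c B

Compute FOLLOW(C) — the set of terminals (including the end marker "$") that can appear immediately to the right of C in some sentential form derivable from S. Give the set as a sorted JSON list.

Compute FIRST by fixpoint:
pass 1:
  A via A→c: +{c}
  B via B→a b: +{a}
  C via C→b a: +{b}
  C via C→c B: +{c}
  S via S→a B: +{a}
  S via S→b C: +{b}
  S via S→c: +{c}
  FIRST(S)={a,b,c}  FIRST(A)={c}  FIRST(B)={a}  FIRST(C)={b,c}
pass 2:
  B via B→S b: +{b,c}
  FIRST(S)={a,b,c}  FIRST(A)={c}  FIRST(B)={a,b,c}  FIRST(C)={b,c}
pass 3: (stable)
  FIRST(S)={a,b,c}  FIRST(A)={c}  FIRST(B)={a,b,c}  FIRST(C)={b,c}

FOLLOW iteration:
seed FOLLOW(S) with $
pass 1:
  B→S b: FOLLOW(S) ⊇ FIRST(b) = {b}; new: +{b}
  C→C c: FOLLOW(C) ⊇ FIRST(c) = {c}; new: +{c}
  C→c B: FOLLOW(B) ⊇ FOLLOW(C) ⊇ {c}; new: +{c}
  S→a B: FOLLOW(B) ⊇ FOLLOW(S) ⊇ {$,b}; new: +{$,b}
  S→b C: FOLLOW(C) ⊇ FOLLOW(S) ⊇ {$,b}; new: +{$,b}
  S→c A: FOLLOW(A) ⊇ FOLLOW(S) ⊇ {$,b}; new: +{$,b}
  FOLLOW[S]={$,b}  FOLLOW[A]={$,b}  FOLLOW[B]={$,b,c}  FOLLOW[C]={$,b,c}
pass 2: (stable)
  FOLLOW[S]={$,b}  FOLLOW[A]={$,b}  FOLLOW[B]={$,b,c}  FOLLOW[C]={$,b,c}

FOLLOW(C) = ["$", "b", "c"]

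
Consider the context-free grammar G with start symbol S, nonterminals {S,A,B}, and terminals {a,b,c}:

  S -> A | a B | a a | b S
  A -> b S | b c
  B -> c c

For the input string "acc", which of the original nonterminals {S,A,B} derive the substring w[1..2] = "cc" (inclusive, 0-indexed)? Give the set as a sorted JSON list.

CNF form of G:
  S -> T0 S | T0 T1 | T2 B | T2 T2
  A -> T0 S | T0 T1
  B -> T1 T1
  T0 -> b
  T1 -> c
  T2 -> a

Fill CYK table bottom-up (cells [i..j] with 1 ≤ i ≤ j ≤ 2 only):
  T[1,1] 'c' = {T1}  orig:{}
  T[2,2] 'c' = {T1}  orig:{}
  T[1,2] 'cc' = {B}

Original NTs in T[1,2] deriving "cc": ["B"]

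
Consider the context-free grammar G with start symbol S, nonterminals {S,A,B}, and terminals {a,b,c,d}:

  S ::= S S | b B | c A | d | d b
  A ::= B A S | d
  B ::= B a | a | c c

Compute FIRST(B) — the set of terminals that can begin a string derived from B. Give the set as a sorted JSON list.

Compute FIRST by fixpoint:
iter 1:
  A via A→d: +{d}
  B via B→a: +{a}
  B via B→c c: +{c}
  S via S→b B: +{b}
  S via S→c A: +{c}
  S via S→d: +{d}
  FIRST[S]={b,c,d}  FIRST[A]={d}  FIRST[B]={a,c}
iter 2:
  A via A→B A S: +{a,c}
  FIRST[S]={b,c,d}  FIRST[A]={a,c,d}  FIRST[B]={a,c}
iter 3: (no change)
  FIRST[S]={b,c,d}  FIRST[A]={a,c,d}  FIRST[B]={a,c}

FIRST(B) = ["a", "c"]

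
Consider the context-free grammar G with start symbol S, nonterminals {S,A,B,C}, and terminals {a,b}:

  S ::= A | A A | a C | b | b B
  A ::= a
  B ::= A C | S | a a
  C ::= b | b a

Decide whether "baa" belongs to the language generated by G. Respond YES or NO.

Convert to CNF:
  S -> A A | T0 C | T1 B | a | b
  A -> a
  B -> A A | A C | T0 C | T0 T0 | T1 B | a | b
  C -> T1 T0 | b
  T0 -> a
  T1 -> b

Fill CYK table bottom-up:
  T[0,0] 'b' = {B,C,S,T1}  orig:{B,C,S}
  T[1,1] 'a' = {A,B,S,T0}  orig:{A,B,S}
  T[2,2] 'a' = {A,B,S,T0}  orig:{A,B,S}
  T[0,1] 'ba' = {B,C,S}
  T[1,2] 'aa' = {B,S}
  T[0,2] 'baa' = {B,S}

S ∈ T[0,2] ⇒ YES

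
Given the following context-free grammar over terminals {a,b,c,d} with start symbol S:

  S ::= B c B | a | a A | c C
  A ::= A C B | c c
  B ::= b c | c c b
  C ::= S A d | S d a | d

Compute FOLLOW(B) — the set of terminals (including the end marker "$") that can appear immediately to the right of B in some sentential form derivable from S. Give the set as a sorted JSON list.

Compute FIRST by fixpoint:
round 1:
  A via A→c c: +{c}
  B via B→b c: +{b}
  B via B→c c b: +{c}
  C via C→d: +{d}
  S via S→B c B: +{b,c}
  S via S→a: +{a}
  FIRST[S]={a,b,c}  FIRST[A]={c}  FIRST[B]={b,c}  FIRST[C]={d}
round 2:
  C via C→S A d: +{a,b,c}
  FIRST[S]={a,b,c}  FIRST[A]={c}  FIRST[B]={b,c}  FIRST[C]={a,b,c,d}
round 3: (stable)
  FIRST[S]={a,b,c}  FIRST[A]={c}  FIRST[B]={b,c}  FIRST[C]={a,b,c,d}

Compute FOLLOW by fixpoint:
initialize: $ ∈ FOLLOW(S)
[1]
  A→A C B: FOLLOW(A) ⊇ FIRST(C) = {a,b,c,d}; new: +{a,b,c,d}
  A→A C B: FOLLOW(C) ⊇ FIRST(B) = {b,c}; new: +{b,c}
  A→A C B: FOLLOW(B) ⊇ FOLLOW(A) ⊇ {a,b,c,d}; new: +{a,b,c,d}
  C→S A d: FOLLOW(S) ⊇ FIRST(A) = {c}; new: +{c}
  C→S d a: FOLLOW(S) ⊇ FIRST(d) = {d}; new: +{d}
  S→B c B: FOLLOW(B) ⊇ FOLLOW(S) ⊇ {$,c,d}; new: +{$}
  S→a A: FOLLOW(A) ⊇ FOLLOW(S) ⊇ {$,c,d}; new: +{$}
  S→c C: FOLLOW(C) ⊇ FOLLOW(S) ⊇ {$,c,d}; new: +{$,d}
  FOLLOW[S]={$,c,d}  FOLLOW[A]={$,a,b,c,d}  FOLLOW[B]={$,a,b,c,d}  FOLLOW[C]={$,b,c,d}
[2] done
  FOLLOW[S]={$,c,d}  FOLLOW[A]={$,a,b,c,d}  FOLLOW[B]={$,a,b,c,d}  FOLLOW[C]={$,b,c,d}

FOLLOW(B) = ["$", "a", "b", "c", "d"]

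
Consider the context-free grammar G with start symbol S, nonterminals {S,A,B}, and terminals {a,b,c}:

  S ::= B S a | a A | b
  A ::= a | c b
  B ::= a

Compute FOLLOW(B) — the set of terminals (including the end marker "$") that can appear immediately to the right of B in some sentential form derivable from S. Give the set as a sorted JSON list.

FIRST sets, iterate to fixpoint:
round 1:
  A via A→a: +{a}
  A via A→c b: +{c}
  B via B→a: +{a}
  S via S→B S a: +{a}
  S via S→b: +{b}
  FIRST(S)={a,b}  FIRST(A)={a,c}  FIRST(B)={a}
round 2: (no change)
  FIRST(S)={a,b}  FIRST(A)={a,c}  FIRST(B)={a}

FOLLOW sets:
seed FOLLOW(S) with $
[1]
  S→B S a: FOLLOW(B) ⊇ FIRST(S) = {a,b}; new: +{a,b}
  S→B S a: FOLLOW(S) ⊇ FIRST(a) = {a}; new: +{a}
  S→a A: FOLLOW(A) ⊇ FOLLOW(S) ⊇ {$,a}; new: +{$,a}
  S: {$,a}  A: {$,a}  B: {a,b}
[2] (stable)
  S: {$,a}  A: {$,a}  B: {a,b}

FOLLOW(B) = ["a", "b"]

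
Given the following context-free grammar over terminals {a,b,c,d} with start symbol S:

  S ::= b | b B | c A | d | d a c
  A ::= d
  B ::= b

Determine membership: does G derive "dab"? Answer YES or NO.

CNF form of G:
  S -> T0 B | T1 A | T2 X4 | b | d
  A -> d
  B -> b
  T0 -> b
  T1 -> c
  T2 -> d
  T3 -> a
  X4 -> T3 T1

CYK table (by increasing span):
  [0..0]={A,S,T2}  "d"  orig:{A,S}
  [1..1]={T3}  "a"  orig:{}
  [2..2]={B,S,T0}  "b"  orig:{B,S}
  [0..1]=∅  "da"
  [1..2]=∅  "ab"
  [0..2]=∅  "dab"

S ∉ T[0,2] ⇒ NO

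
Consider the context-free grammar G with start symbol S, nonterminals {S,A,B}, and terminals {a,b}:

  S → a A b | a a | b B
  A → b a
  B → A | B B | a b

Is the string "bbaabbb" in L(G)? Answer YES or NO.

Convert to CNF:
  S -> T0 B | T1 T1 | T1 X2
  A -> T0 T1
  B -> B B | T0 T1 | T1 T0
  T0 -> b
  T1 -> a
  X2 -> A T0

CYK fill:
  cell(0,0) b: {T0}  orig:{}
  cell(1,1) b: {T0}  orig:{}
  cell(2,2) a: {T1}  orig:{}
  cell(3,3) a: {T1}  orig:{}
  cell(4,4) b: {T0}  orig:{}
  cell(5,5) b: {T0}  orig:{}
  cell(6,6) b: {T0}  orig:{}
  cell(0,1) bb: ∅
  cell(1,2) ba: {A,B}
  cell(2,3) aa: {S}
  cell(3,4) ab: {B}
  cell(4,5) bb: ∅
  cell(5,6) bb: ∅
  cell(0,2) bba: {S}
  cell(1,3) baa: ∅
  cell(2,4) aab: ∅
  cell(3,5) abb: ∅
  cell(4,6) bbb: ∅
  cell(0,3) bbaa: ∅
  cell(1,4) baab: {B}
  cell(2,5) aabb: ∅
  cell(3,6) abbb: ∅
  cell(0,4) bbaab: {S}
  cell(1,5) baabb: ∅
  cell(2,6) aabbb: ∅
  cell(0,5) bbaabb: ∅
  cell(1,6) baabbb: ∅
  cell(0,6) bbaabbb: ∅

S ∉ T[0,6] ⇒ NO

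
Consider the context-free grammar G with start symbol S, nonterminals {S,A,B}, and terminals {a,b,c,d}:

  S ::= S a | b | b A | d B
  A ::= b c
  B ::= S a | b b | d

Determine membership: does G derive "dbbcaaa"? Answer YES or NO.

Convert to CNF:
  S -> S T2 | T0 A | T3 B | b
  A -> T0 T1
  B -> S T2 | T0 T0 | d
  T0 -> b
  T1 -> c
  T2 -> a
  T3 -> d

CYK fill:
  cell(0,0) d: {B,T3}  orig:{B}
  cell(1,1) b: {S,T0}  orig:{S}
  cell(2,2) b: {S,T0}  orig:{S}
  cell(3,3) c: {T1}  orig:{}
  cell(4,4) a: {T2}  orig:{}
  cell(5,5) a: {T2}  orig:{}
  cell(6,6) a: {T2}  orig:{}
  cell(0,1) db: ∅
  cell(1,2) bb: {B}
  cell(2,3) bc: {A}
  cell(3,4) ca: ∅
  cell(4,5) aa: ∅
  cell(5,6) aa: ∅
  cell(0,2) dbb: {S}
  cell(1,3) bbc: {S}
  cell(2,4) bca: ∅
  cell(3,5) caa: ∅
  cell(4,6) aaa: ∅
  cell(0,3) dbbc: ∅
  cell(1,4) bbca: {B,S}
  cell(2,5) bcaa: ∅
  cell(3,6) caaa: ∅
  cell(0,4) dbbca: {S}
  cell(1,5) bbcaa: {B,S}
  cell(2,6) bcaaa: ∅
  cell(0,5) dbbcaa: {B,S}
  cell(1,6) bbcaaa: {B,S}
  cell(0,6) dbbcaaa: {B,S}

S ∈ T[0,6] ⇒ YES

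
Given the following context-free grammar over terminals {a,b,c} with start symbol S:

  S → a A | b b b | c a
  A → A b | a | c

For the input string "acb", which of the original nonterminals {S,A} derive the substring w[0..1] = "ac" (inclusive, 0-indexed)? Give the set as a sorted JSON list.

CNF form of G:
  S -> T0 X3 | T1 A | T2 T1
  A -> A T0 | a | c
  T0 -> b
  T1 -> a
  T2 -> c
  X3 -> T0 T0

CYK table (by increasing span) — only the sub-triangle for w[0..1]:
  T[0,0] 'a' = {A,T1}  orig:{A}
  T[1,1] 'c' = {A,T2}  orig:{A}
  T[0,1] 'ac' = {S}

Original NTs in T[0,1] deriving "ac": ["S"]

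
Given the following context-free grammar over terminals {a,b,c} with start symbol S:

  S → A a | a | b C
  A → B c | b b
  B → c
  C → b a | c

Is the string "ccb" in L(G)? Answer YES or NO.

Convert to CNF:
  S -> A T2 | T1 C | a
  A -> B T0 | T1 T1
  B -> c
  C -> T1 T2 | c
  T0 -> c
  T1 -> b
  T2 -> a

Fill CYK table bottom-up:
  [0..0]={B,C,T0}  "c"  orig:{B,C}
  [1..1]={B,C,T0}  "c"  orig:{B,C}
  [2..2]={T1}  "b"  orig:{}
  [0..1]={A}  "cc"
  [1..2]=∅  "cb"
  [0..2]=∅  "ccb"

S ∉ T[0,2] ⇒ NO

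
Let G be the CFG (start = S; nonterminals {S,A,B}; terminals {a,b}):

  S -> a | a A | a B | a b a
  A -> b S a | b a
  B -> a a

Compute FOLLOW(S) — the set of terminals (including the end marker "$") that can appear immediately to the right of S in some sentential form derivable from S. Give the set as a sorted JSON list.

FIRST iteration:
pass 1:
  A via A→b S a: +{b}
  B via B→a a: +{a}
  S via S→a: +{a}
  S: {a}  A: {b}  B: {a}
pass 2: (no change)
  S: {a}  A: {b}  B: {a}

Compute FOLLOW by fixpoint:
seed FOLLOW(S) with $
pass 1:
  A→b S a: FOLLOW(S) ⊇ FIRST(a) = {a}; new: +{a}
  S→a A: FOLLOW(A) ⊇ FOLLOW(S) ⊇ {$,a}; new: +{$,a}
  S→a B: FOLLOW(B) ⊇ FOLLOW(S) ⊇ {$,a}; new: +{$,a}
  S: {$,a}  A: {$,a}  B: {$,a}
pass 2: done
  S: {$,a}  A: {$,a}  B: {$,a}

FOLLOW(S) = ["$", "a"]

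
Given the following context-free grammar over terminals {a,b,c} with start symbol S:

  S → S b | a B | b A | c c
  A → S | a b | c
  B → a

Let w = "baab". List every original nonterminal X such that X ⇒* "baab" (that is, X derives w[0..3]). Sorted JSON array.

CNF form of G:
  S -> S T0 | T0 A | T1 B | T2 T2
  A -> S T0 | T0 A | T1 B | T1 T0 | T2 T2 | c
  B -> a
  T0 -> b
  T1 -> a
  T2 -> c

CYK fill — only the sub-triangle for w[0..3]:
  [0..0]={T0}  "b"  orig:{}
  [1..1]={B,T1}  "a"  orig:{B}
  [2..2]={B,T1}  "a"  orig:{B}
  [3..3]={T0}  "b"  orig:{}
  [0..1]=∅  "ba"
  [1..2]={A,S}  "aa"
  [2..3]={A}  "ab"
  [0..2]={A,S}  "baa"
  [1..3]={A,S}  "aab"
  [0..3]={A,S}  "baab"

Original NTs in T[0,3] deriving "baab": ["A", "S"]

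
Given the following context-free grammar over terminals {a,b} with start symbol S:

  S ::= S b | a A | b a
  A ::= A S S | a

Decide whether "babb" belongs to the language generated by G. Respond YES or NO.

Convert to CNF:
  S -> S T0 | T0 T1 | T1 A
  A -> A X2 | a
  T0 -> b
  T1 -> a
  X2 -> S S

Fill CYK table bottom-up:
  cell(0,0) b: {T0}  orig:{}
  cell(1,1) a: {A,T1}  orig:{A}
  cell(2,2) b: {T0}  orig:{}
  cell(3,3) b: {T0}  orig:{}
  cell(0,1) ba: {S}
  cell(1,2) ab: ∅
  cell(2,3) bb: ∅
  cell(0,2) bab: {S}
  cell(1,3) abb: ∅
  cell(0,3) babb: {S}

S ∈ T[0,3] ⇒ YES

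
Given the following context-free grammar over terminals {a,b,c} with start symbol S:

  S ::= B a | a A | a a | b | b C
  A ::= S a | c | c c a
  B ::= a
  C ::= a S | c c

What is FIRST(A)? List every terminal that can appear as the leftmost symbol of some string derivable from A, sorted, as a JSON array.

FIRST sets, iterate to fixpoint:
iter 1:
  A via A→c: +{c}
  B via B→a: +{a}
  C via C→a S: +{a}
  C via C→c c: +{c}
  S via S→B a: +{a}
  S via S→b: +{b}
  S: {a,b}  A: {c}  B: {a}  C: {a,c}
iter 2:
  A via A→S a: +{a,b}
  S: {a,b}  A: {a,b,c}  B: {a}  C: {a,c}
iter 3: — fixpoint
  S: {a,b}  A: {a,b,c}  B: {a}  C: {a,c}

FIRST(A) = ["a", "b", "c"]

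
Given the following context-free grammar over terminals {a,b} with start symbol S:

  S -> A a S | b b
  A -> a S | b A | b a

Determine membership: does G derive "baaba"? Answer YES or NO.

CNF form of G:
  S -> A X2 | T1 T1
  A -> T0 S | T1 A | T1 T0
  T0 -> a
  T1 -> b
  X2 -> T0 S

CYK table (by increasing span):
  [0..0]={T1}  "b"  orig:{}
  [1..1]={T0}  "a"  orig:{}
  [2..2]={T0}  "a"  orig:{}
  [3..3]={T1}  "b"  orig:{}
  [4..4]={T0}  "a"  orig:{}
  [0..1]={A}  "ba"
  [1..2]=∅  "aa"
  [2..3]=∅  "ab"
  [3..4]={A}  "ba"
  [0..2]=∅  "baa"
  [1..3]=∅  "aab"
  [2..4]=∅  "aba"
  [0..3]=∅  "baab"
  [1..4]=∅  "aaba"
  [0..4]=∅  "baaba"

S ∉ T[0,4] ⇒ NO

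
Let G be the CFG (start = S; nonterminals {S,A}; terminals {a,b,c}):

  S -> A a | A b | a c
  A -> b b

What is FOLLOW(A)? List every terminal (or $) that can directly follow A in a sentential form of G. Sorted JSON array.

Compute FIRST by fixpoint:
round 1:
  A via A→b b: +{b}
  S via S→A a: +{b}
  S via S→a c: +{a}
  S: {a,b}  A: {b}
round 2: (no change)
  S: {a,b}  A: {b}

FOLLOW sets:
FOLLOW(S) := {$}
round 1:
  S→A a: FOLLOW(A) ⊇ FIRST(a) = {a}; new: +{a}
  S→A b: FOLLOW(A) ⊇ FIRST(b) = {b}; new: +{b}
  FOLLOW[S]={$}  FOLLOW[A]={a,b}
round 2: (no change)
  FOLLOW[S]={$}  FOLLOW[A]={a,b}

FOLLOW(A) = ["a", "b"]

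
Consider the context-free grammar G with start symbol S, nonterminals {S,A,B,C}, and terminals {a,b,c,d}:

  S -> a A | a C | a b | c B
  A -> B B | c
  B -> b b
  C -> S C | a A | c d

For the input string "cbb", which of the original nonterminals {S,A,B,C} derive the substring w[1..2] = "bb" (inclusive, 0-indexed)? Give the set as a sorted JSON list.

Convert to CNF:
  S -> T1 A | T1 C | T1 T0 | T2 B
  A -> B B | c
  B -> T0 T0
  C -> S C | T1 A | T2 T3
  T0 -> b
  T1 -> a
  T2 -> c
  T3 -> d

Fill CYK table bottom-up (cells [i..j] with 1 ≤ i ≤ j ≤ 2 only):
  cell(1,1) b: {T0}  orig:{}
  cell(2,2) b: {T0}  orig:{}
  cell(1,2) bb: {B}

Original NTs in T[1,2] deriving "bb": ["B"]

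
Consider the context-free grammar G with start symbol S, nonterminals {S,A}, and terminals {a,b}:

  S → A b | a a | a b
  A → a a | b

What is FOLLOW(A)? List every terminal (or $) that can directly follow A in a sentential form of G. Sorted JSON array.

Compute FIRST by fixpoint:
[1]
  A via A→a a: +{a}
  A via A→b: +{b}
  S via S→A b: +{a,b}
  S: {a,b}  A: {a,b}
[2] (stable)
  S: {a,b}  A: {a,b}

Compute FOLLOW by fixpoint:
initialize: $ ∈ FOLLOW(S)
iter 1:
  S→A b: FOLLOW(A) ⊇ FIRST(b) = {b}; new: +{b}
  S: {$}  A: {b}
iter 2: done
  S: {$}  A: {b}

FOLLOW(A) = ["b"]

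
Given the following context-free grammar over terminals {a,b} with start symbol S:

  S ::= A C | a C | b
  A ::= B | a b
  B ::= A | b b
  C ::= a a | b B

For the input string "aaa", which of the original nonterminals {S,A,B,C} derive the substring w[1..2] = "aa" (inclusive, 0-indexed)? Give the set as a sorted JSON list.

Convert to CNF:
  S -> A C | T0 C | b
  A -> T0 T1 | T1 T1
  B -> T0 T1 | T1 T1
  C -> T0 T0 | T1 B
  T0 -> a
  T1 -> b

CYK table (by increasing span) (cells [i..j] with 1 ≤ i ≤ j ≤ 2 only):
  cell(1,1) a: {T0}  orig:{}
  cell(2,2) a: {T0}  orig:{}
  cell(1,2) aa: {C}

Original NTs in T[1,2] deriving "aa": ["C"]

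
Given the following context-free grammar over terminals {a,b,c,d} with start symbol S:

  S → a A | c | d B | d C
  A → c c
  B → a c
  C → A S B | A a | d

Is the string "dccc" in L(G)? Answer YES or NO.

CNF form of G:
  S -> T1 A | T2 B | T2 C | c
  A -> T0 T0
  B -> T1 T0
  C -> A T1 | A X3 | d
  T0 -> c
  T1 -> a
  T2 -> d
  X3 -> S B

CYK fill:
  cell(0,0) d: {C,T2}  orig:{C}
  cell(1,1) c: {S,T0}  orig:{S}
  cell(2,2) c: {S,T0}  orig:{S}
  cell(3,3) c: {S,T0}  orig:{S}
  cell(0,1) dc: ∅
  cell(1,2) cc: {A}
  cell(2,3) cc: {A}
  cell(0,2) dcc: ∅
  cell(1,3) ccc: ∅
  cell(0,3) dccc: ∅

S ∉ T[0,3] ⇒ NO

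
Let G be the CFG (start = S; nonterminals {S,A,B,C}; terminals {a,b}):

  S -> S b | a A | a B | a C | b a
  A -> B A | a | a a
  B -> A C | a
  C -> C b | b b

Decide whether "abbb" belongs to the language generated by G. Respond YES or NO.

CNF form of G:
  S -> S T1 | T0 A | T0 B | T0 C | T1 T0
  A -> B A | T0 T0 | a
  B -> A C | a
  C -> C T1 | T1 T1
  T0 -> a
  T1 -> b

CYK table (by increasing span):
  [0..0]={A,B,T0}  "a"  orig:{A,B}
  [1..1]={T1}  "b"  orig:{}
  [2..2]={T1}  "b"  orig:{}
  [3..3]={T1}  "b"  orig:{}
  [0..1]=∅  "ab"
  [1..2]={C}  "bb"
  [2..3]={C}  "bb"
  [0..2]={B,S}  "abb"
  [1..3]={C}  "bbb"
  [0..3]={B,S}  "abbb"

S ∈ T[0,3] ⇒ YES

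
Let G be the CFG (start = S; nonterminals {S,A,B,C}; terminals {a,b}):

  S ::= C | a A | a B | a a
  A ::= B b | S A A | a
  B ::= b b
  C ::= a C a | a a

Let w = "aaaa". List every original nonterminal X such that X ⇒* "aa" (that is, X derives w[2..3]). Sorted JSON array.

CNF form of G:
  S -> T1 A | T1 B | T1 T1 | T1 X4
  A -> B T0 | S X2 | a
  B -> T0 T0
  C -> T1 T1 | T1 X3
  T0 -> b
  T1 -> a
  X2 -> A A
  X3 -> C T1
  X4 -> C T1

CYK table (by increasing span), restricted to cells inside w[2..3]:
  cell(2,2) a: {A,T1}  orig:{A}
  cell(3,3) a: {A,T1}  orig:{A}
  cell(2,3) aa: {C,S,X2}  orig:{C,S}

Original NTs in T[2,3] deriving "aa": ["C", "S"]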